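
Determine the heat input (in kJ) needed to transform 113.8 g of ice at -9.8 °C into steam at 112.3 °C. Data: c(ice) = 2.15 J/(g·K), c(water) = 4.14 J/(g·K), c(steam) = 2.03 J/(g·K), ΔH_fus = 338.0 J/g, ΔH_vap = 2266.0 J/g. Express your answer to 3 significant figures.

q1 (heat ice -9.8→0.0 °C): 113.8 × 2.15 × 9.8 = 2398 J
q2 (melt at 0 °C): 113.8 × 338.0 = 38464 J
q3 (heat water 0.0→100.0 °C): 113.8 × 4.14 × 100.0 = 47113 J
q4 (vaporize at 100 °C): 113.8 × 2266.0 = 257871 J
q5 (heat steam 100.0→112.3 °C): 113.8 × 2.03 × 12.3 = 2841 J
Total: 2398 + 38464 + 47113 + 257871 + 2841 = 348687 J = 349 kJ

q = 349 kJ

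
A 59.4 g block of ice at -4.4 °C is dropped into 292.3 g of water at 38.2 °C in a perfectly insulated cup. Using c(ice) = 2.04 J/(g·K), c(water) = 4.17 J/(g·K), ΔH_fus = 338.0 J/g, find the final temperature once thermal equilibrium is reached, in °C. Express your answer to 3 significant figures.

T_f = 17.7 °C

Heat to bring ice to 0 °C and melt it: q₁ = 59.4×2.04×4.4 + 59.4×338.0 = 20610 J
Heat the water can supply cooling to 0 °C: 292.3×4.17×38.2 = 46561.6 J > q₁, so all ice melts.
Energy balance: 292.3×4.17×(38.2 − T) = 20610 + 59.4×4.17×(T − 0)
1218.891(38.2 − T) = 20610 + 247.698 T
46561.6 − 20610 = 1466.589 T
T = 25951.6 / 1466.589 = 17.70 °C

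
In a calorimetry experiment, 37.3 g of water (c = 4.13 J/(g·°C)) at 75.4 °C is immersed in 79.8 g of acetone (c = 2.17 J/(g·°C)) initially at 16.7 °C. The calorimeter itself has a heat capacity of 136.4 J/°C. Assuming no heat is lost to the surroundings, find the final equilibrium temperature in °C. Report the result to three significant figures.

T_f = 36.2 °C

Heat lost by water = heat gained by acetone + calorimeter.
(37.3)(4.13)(75.4 − T) = [(79.8)(2.17) + 136.4](T − 16.7)
154.049 (75.4 − T) = 309.566 (T − 16.7)
11615 − 154.049 T = 309.566 T − 5169.8
16784.8 = 463.615 T
T = 36.20 °C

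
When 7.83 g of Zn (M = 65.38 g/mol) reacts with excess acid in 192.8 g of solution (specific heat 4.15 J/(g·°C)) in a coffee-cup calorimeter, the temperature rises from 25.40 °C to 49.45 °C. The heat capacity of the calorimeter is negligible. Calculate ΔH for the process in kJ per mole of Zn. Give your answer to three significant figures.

|ΔT| = |49.45 − 25.40| = 24.05 °C
|q_surr| = (192.8 × 4.15) × 24.05 = 800.12 × 24.05 = 19240 J
n(Zn) = 7.83 / 65.38 = 0.1198 mol
Temperature rose, so q_rxn = −|q_surr| = -19.24 kJ
ΔH = q_rxn / n = -160.6 kJ/mol

ΔH = -161 kJ/mol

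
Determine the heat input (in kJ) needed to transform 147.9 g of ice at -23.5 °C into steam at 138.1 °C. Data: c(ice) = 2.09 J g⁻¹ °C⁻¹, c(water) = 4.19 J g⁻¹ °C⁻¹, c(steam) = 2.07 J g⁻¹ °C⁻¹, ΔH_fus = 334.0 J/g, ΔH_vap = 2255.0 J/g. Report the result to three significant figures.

q1 (heat ice -23.5→0.0 °C): 147.9 × 2.09 × 23.5 = 7264 J
q2 (melt at 0 °C): 147.9 × 334.0 = 49399 J
q3 (heat water 0.0→100.0 °C): 147.9 × 4.19 × 100.0 = 61970 J
q4 (vaporize at 100 °C): 147.9 × 2255.0 = 333515 J
q5 (heat steam 100.0→138.1 °C): 147.9 × 2.07 × 38.1 = 11664 J
Total: 7264 + 49399 + 61970 + 333515 + 11664 = 463812 J = 464 kJ

q = 464 kJ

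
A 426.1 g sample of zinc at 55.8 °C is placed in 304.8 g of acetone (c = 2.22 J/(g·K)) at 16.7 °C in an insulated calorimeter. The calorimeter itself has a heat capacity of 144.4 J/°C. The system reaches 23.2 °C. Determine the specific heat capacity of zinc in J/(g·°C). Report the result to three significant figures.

c = 0.384 J/(g·°C)

q_gained = (304.8 × 2.22 + 144.4) × (23.2 − 16.7) = 5337 J
q_lost = 426.1 × c × (55.8 − 23.2) = 13890.86 c
Set equal: c = 5337 / 13890.86 = 0.384 J/(g·°C)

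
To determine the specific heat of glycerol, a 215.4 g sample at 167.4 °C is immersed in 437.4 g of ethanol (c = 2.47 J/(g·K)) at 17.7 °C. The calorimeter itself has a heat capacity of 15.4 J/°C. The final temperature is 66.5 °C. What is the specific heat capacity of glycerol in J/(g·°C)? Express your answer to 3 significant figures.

q_gained = (437.4 × 2.47 + 15.4) × (66.5 − 17.7) = 53470 J
q_lost = 215.4 × c × (167.4 − 66.5) = 21733.86 c
Set equal: c = 53470 / 21733.86 = 2.46 J/(g·°C)

c = 2.46 J/(g·°C)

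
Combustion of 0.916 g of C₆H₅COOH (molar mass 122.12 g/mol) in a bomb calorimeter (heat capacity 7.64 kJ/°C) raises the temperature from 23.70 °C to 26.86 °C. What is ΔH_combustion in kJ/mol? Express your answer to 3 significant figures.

ΔT = 26.86 − 23.70 = 3.16 °C
q_cal = C_cal × ΔT = 7.64 × 3.16 = 24.1424 kJ
n = 0.916 / 122.12 = 0.007501 mol
q_rxn = −q_cal = -24.1424 kJ
ΔH = -24.1424 / 0.007501 = -3219 kJ/mol

ΔH = -3220 kJ/mol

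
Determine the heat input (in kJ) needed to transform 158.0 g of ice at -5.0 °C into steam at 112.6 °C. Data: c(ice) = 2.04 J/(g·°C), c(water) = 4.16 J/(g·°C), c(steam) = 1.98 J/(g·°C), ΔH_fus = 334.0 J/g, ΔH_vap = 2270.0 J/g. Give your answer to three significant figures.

q = 483 kJ

q1 (heat ice -5.0→0.0 °C): 158.0 × 2.04 × 5.0 = 1612 J
q2 (melt at 0 °C): 158.0 × 334.0 = 52772 J
q3 (heat water 0.0→100.0 °C): 158.0 × 4.16 × 100.0 = 65728 J
q4 (vaporize at 100 °C): 158.0 × 2270.0 = 358660 J
q5 (heat steam 100.0→112.6 °C): 158.0 × 1.98 × 12.6 = 3942 J
Total: 1612 + 52772 + 65728 + 358660 + 3942 = 482714 J = 483 kJ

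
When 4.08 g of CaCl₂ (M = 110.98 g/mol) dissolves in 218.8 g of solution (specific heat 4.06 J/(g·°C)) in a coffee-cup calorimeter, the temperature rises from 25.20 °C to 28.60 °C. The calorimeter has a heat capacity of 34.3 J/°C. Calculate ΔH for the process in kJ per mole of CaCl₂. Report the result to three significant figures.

|ΔT| = |28.60 − 25.20| = 3.40 °C
|q_surr| = (218.8 × 4.06 + 34.3) × 3.40 = 922.628 × 3.40 = 3137 J
n(CaCl₂) = 4.08 / 110.98 = 0.03676 mol
Temperature rose, so q_rxn = −|q_surr| = -3.137 kJ
ΔH = q_rxn / n = -85.34 kJ/mol

ΔH = -85.3 kJ/mol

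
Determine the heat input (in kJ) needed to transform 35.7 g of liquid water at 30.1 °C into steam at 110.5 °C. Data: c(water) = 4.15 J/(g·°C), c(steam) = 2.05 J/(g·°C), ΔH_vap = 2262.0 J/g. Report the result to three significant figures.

q = 91.9 kJ

q1 (heat water 30.1→100.0 °C): 35.7 × 4.15 × 69.9 = 10356 J
q2 (vaporize at 100 °C): 35.7 × 2262.0 = 80753 J
q3 (heat steam 100.0→110.5 °C): 35.7 × 2.05 × 10.5 = 768 J
Total: 10356 + 80753 + 768 = 91877 J = 91.9 kJ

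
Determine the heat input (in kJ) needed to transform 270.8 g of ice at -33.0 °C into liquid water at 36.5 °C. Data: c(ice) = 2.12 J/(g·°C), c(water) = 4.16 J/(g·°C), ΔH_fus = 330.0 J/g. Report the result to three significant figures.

q1 (heat ice -33.0→0.0 °C): 270.8 × 2.12 × 33.0 = 18945 J
q2 (melt at 0 °C): 270.8 × 330.0 = 89364 J
q3 (heat water 0.0→36.5 °C): 270.8 × 4.16 × 36.5 = 41118 J
Total: 18945 + 89364 + 41118 = 149427 J = 149 kJ

q = 149 kJ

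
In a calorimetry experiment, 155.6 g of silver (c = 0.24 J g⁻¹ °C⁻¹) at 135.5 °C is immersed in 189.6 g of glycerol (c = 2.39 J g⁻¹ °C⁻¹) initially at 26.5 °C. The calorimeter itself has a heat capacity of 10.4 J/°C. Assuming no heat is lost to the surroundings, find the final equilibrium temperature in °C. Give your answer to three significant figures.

Heat lost by silver = heat gained by glycerol + calorimeter.
(155.6)(0.24)(135.5 − T) = [(189.6)(2.39) + 10.4](T − 26.5)
37.344 (135.5 − T) = 463.544 (T − 26.5)
5060.1 − 37.344 T = 463.544 T − 12284
17344.1 = 500.888 T
T = 34.63 °C

T_f = 34.6 °C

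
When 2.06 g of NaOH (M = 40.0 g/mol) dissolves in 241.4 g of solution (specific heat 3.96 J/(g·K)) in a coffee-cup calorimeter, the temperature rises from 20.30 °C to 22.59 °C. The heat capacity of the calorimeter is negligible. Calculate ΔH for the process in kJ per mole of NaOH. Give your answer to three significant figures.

|ΔT| = |22.59 − 20.30| = 2.29 °C
|q_surr| = (241.4 × 3.96) × 2.29 = 955.944 × 2.29 = 2189 J
n(NaOH) = 2.06 / 40.0 = 0.05150 mol
Temperature rose, so q_rxn = −|q_surr| = -2.189 kJ
ΔH = q_rxn / n = -42.50 kJ/mol

ΔH = -42.5 kJ/mol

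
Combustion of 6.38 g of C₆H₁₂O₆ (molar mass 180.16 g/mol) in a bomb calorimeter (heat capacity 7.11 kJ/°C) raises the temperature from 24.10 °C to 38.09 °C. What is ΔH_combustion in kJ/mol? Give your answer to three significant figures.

ΔT = 38.09 − 24.10 = 13.99 °C
q_cal = C_cal × ΔT = 7.11 × 13.99 = 99.4689 kJ
n = 6.38 / 180.16 = 0.03541 mol
q_rxn = −q_cal = -99.4689 kJ
ΔH = -99.4689 / 0.03541 = -2809 kJ/mol

ΔH = -2810 kJ/mol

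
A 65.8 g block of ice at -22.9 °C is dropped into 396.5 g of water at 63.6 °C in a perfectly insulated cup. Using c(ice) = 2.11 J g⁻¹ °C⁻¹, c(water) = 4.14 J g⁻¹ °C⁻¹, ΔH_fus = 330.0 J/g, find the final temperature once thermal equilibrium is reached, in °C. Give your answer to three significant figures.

Heat to bring ice to 0 °C and melt it: q₁ = 65.8×2.11×22.9 + 65.8×330.0 = 24893 J
Heat the water can supply cooling to 0 °C: 396.5×4.14×63.6 = 104400 J > q₁, so all ice melts.
Energy balance: 396.5×4.14×(63.6 − T) = 24893 + 65.8×4.14×(T − 0)
1641.51(63.6 − T) = 24893 + 272.412 T
104400 − 24893 = 1913.922 T
T = 79507 / 1913.922 = 41.54 °C

T_f = 41.5 °C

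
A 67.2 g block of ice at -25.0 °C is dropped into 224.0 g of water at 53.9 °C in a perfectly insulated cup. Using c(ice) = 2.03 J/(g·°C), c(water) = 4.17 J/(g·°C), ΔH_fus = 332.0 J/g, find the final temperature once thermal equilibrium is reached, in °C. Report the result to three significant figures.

Heat to bring ice to 0 °C and melt it: q₁ = 67.2×2.03×25.0 + 67.2×332.0 = 25721 J
Heat the water can supply cooling to 0 °C: 224.0×4.17×53.9 = 50346.9 J > q₁, so all ice melts.
Energy balance: 224.0×4.17×(53.9 − T) = 25721 + 67.2×4.17×(T − 0)
934.08(53.9 − T) = 25721 + 280.224 T
50346.9 − 25721 = 1214.304 T
T = 24625.9 / 1214.304 = 20.28 °C

T_f = 20.3 °C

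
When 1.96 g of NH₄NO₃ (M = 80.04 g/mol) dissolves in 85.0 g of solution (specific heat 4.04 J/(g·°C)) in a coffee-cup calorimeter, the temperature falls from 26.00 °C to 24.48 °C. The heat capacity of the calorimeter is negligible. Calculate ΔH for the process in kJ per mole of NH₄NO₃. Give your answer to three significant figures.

ΔH = 21.3 kJ/mol

|ΔT| = |24.48 − 26.00| = 1.52 °C
|q_surr| = (85.0 × 4.04) × 1.52 = 343.4 × 1.52 = 522.0 J
n(NH₄NO₃) = 1.96 / 80.04 = 0.02449 mol
Temperature fell, so q_rxn = +|q_surr| = 0.5220 kJ
ΔH = q_rxn / n = 21.31 kJ/mol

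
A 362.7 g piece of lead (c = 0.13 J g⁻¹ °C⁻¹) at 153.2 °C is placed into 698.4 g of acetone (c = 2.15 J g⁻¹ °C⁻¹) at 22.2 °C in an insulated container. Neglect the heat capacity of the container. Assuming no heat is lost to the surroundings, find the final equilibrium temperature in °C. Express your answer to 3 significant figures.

T_f = 26.2 °C

Heat lost by lead = heat gained by acetone.
(362.7)(0.13)(153.2 − T) = (698.4)(2.15)(T − 22.2)
47.151 (153.2 − T) = 1501.56 (T − 22.2)
7223.5 − 47.151 T = 1501.56 T − 33335
40558.5 = 1548.711 T
T = 26.19 °C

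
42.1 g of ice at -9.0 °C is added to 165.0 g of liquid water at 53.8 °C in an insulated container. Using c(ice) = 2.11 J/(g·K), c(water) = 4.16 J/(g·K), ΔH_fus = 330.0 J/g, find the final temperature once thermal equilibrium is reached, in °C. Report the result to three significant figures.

Heat to bring ice to 0 °C and melt it: q₁ = 42.1×2.11×9.0 + 42.1×330.0 = 14692 J
Heat the water can supply cooling to 0 °C: 165.0×4.16×53.8 = 36928.3 J > q₁, so all ice melts.
Energy balance: 165.0×4.16×(53.8 − T) = 14692 + 42.1×4.16×(T − 0)
686.4(53.8 − T) = 14692 + 175.136 T
36928.3 − 14692 = 861.536 T
T = 22236.3 / 861.536 = 25.81 °C

T_f = 25.8 °C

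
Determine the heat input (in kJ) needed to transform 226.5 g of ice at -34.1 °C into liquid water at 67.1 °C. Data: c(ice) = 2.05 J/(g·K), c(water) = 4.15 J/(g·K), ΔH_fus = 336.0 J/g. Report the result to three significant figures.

q1 (heat ice -34.1→0.0 °C): 226.5 × 2.05 × 34.1 = 15833 J
q2 (melt at 0 °C): 226.5 × 336.0 = 76104 J
q3 (heat water 0.0→67.1 °C): 226.5 × 4.15 × 67.1 = 63072 J
Total: 15833 + 76104 + 63072 = 155009 J = 155 kJ

q = 155 kJ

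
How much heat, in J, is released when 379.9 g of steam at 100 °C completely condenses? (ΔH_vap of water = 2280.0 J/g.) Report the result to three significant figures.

q = 866000 J

q = m × ΔH_vap = 379.9 × 2280.0 = 866200 J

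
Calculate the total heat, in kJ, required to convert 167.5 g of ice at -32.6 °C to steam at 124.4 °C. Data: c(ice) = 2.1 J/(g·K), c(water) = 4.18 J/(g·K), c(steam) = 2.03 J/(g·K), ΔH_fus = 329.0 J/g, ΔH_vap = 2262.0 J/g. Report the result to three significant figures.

q1 (heat ice -32.6→0.0 °C): 167.5 × 2.1 × 32.6 = 11467 J
q2 (melt at 0 °C): 167.5 × 329.0 = 55108 J
q3 (heat water 0.0→100.0 °C): 167.5 × 4.18 × 100.0 = 70015 J
q4 (vaporize at 100 °C): 167.5 × 2262.0 = 378885 J
q5 (heat steam 100.0→124.4 °C): 167.5 × 2.03 × 24.4 = 8297 J
Total: 11467 + 55108 + 70015 + 378885 + 8297 = 523772 J = 524 kJ

q = 524 kJ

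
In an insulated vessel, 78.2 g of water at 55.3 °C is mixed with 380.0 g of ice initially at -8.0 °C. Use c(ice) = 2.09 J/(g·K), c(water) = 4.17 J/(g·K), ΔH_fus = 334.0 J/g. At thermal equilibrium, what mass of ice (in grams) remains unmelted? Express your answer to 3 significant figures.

Heat to warm all ice to 0 °C: 380.0×2.09×8.0 = 6353.6 J
Heat released by water cooling to 0 °C: 78.2×4.17×55.3 = 18033 J
18033 J < 6353.6 + 380.0×334.0 = 133273.6 J, so not all ice melts; final T = 0 °C.
Heat left for melting: 18033 − 6353.6 = 11679.4 J
Mass melted = 11679.4 / 334.0 = 34.97 g
Ice remaining = 380.0 − 34.97 = 345.03 g

m_ice remaining = 345 g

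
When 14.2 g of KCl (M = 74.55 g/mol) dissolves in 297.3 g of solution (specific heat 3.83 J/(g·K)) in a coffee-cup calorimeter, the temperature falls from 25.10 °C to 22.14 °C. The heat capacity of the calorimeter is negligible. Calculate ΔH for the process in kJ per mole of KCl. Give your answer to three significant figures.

ΔH = 17.7 kJ/mol

|ΔT| = |22.14 − 25.10| = 2.96 °C
|q_surr| = (297.3 × 3.83) × 2.96 = 1138.659 × 2.96 = 3370 J
n(KCl) = 14.2 / 74.55 = 0.1905 mol
Temperature fell, so q_rxn = +|q_surr| = 3.370 kJ
ΔH = q_rxn / n = 17.69 kJ/mol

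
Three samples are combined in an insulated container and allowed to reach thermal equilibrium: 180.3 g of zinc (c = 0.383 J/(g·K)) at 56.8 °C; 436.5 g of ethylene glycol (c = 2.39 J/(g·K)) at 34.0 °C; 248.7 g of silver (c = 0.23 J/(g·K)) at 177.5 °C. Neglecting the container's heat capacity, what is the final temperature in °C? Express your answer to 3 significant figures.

T_f = 42.4 °C

Σ mᵢcᵢ(T − Tᵢ) = 0  ⇒  T = Σ mᵢcᵢTᵢ / Σ mᵢcᵢ
Σ mᵢcᵢ = 180.3×0.383 + 436.5×2.39 + 248.7×0.23 = 1169.4909
Σ mᵢcᵢTᵢ = 69.0549×56.8 + 1043.235×34.0 + 57.201×177.5 = 49545
T = 49545 / 1169.4909 = 42.36 °C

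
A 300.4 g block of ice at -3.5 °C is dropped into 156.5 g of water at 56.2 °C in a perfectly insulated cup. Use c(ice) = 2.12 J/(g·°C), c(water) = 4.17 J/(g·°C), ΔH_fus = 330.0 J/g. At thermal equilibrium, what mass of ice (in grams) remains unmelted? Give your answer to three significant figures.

Heat to warm all ice to 0 °C: 300.4×2.12×3.5 = 2229.0 J
Heat released by water cooling to 0 °C: 156.5×4.17×56.2 = 36676 J
36676 J < 2229.0 + 300.4×330.0 = 101361.0 J, so not all ice melts; final T = 0 °C.
Heat left for melting: 36676 − 2229.0 = 34447.0 J
Mass melted = 34447.0 / 330.0 = 104.4 g
Ice remaining = 300.4 − 104.4 = 196.0 g

m_ice remaining = 196 g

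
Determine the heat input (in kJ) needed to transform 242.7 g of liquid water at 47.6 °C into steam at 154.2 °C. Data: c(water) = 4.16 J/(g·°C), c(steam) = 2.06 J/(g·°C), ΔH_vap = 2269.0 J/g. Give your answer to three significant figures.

q = 631 kJ

q1 (heat water 47.6→100.0 °C): 242.7 × 4.16 × 52.4 = 52905 J
q2 (vaporize at 100 °C): 242.7 × 2269.0 = 550686 J
q3 (heat steam 100.0→154.2 °C): 242.7 × 2.06 × 54.2 = 27098 J
Total: 52905 + 550686 + 27098 = 630689 J = 631 kJ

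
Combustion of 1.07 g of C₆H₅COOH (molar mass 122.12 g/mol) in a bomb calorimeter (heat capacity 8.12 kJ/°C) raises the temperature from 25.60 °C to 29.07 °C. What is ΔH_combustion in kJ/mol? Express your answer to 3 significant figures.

ΔH = -3220 kJ/mol

ΔT = 29.07 − 25.60 = 3.47 °C
q_cal = C_cal × ΔT = 8.12 × 3.47 = 28.1764 kJ
n = 1.07 / 122.12 = 0.008762 mol
q_rxn = −q_cal = -28.1764 kJ
ΔH = -28.1764 / 0.008762 = -3216 kJ/mol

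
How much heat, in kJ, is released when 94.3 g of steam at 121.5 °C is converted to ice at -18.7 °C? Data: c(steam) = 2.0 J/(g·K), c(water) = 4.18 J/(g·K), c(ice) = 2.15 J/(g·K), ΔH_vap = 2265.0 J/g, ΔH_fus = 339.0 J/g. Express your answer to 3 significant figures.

q = 293 kJ

q1 (cool steam 121.5→100 °C): 94.3 × 2.0 × 21.5 = 4055 J
q2 (condense at 100 °C): 94.3 × 2265.0 = 213590 J
q3 (cool water 100→0 °C): 94.3 × 4.18 × 100.0 = 39417 J
q4 (freeze at 0 °C): 94.3 × 339.0 = 31968 J
q5 (cool ice 0→-18.7 °C): 94.3 × 2.15 × 18.7 = 3791 J
Total: 4055 + 213590 + 39417 + 31968 + 3791 = 292821 J = 293 kJ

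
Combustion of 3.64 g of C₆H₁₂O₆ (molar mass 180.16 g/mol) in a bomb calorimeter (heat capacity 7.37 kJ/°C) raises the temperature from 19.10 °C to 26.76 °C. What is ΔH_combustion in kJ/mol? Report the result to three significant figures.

ΔH = -2790 kJ/mol

ΔT = 26.76 − 19.10 = 7.66 °C
q_cal = C_cal × ΔT = 7.37 × 7.66 = 56.4542 kJ
n = 3.64 / 180.16 = 0.02020 mol
q_rxn = −q_cal = -56.4542 kJ
ΔH = -56.4542 / 0.02020 = -2794.8 kJ/mol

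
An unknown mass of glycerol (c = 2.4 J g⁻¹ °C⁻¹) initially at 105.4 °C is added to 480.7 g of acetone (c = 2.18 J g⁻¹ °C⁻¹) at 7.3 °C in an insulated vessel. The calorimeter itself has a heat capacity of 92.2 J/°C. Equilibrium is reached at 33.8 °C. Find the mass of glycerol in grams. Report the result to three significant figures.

m = 176 g

q_gained = (480.7 × 2.18 + 92.2) × (33.8 − 7.3) = 30210 J
q_lost = m × 2.4 × (105.4 − 33.8) = 171.84 m
m = 30210 / 171.84 = 176 g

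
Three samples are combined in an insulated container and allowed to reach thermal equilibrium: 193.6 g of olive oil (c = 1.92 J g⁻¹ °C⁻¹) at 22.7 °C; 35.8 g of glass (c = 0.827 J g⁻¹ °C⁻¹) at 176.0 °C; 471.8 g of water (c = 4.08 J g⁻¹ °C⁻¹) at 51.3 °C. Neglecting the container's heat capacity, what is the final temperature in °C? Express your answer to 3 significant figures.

Σ mᵢcᵢ(T − Tᵢ) = 0  ⇒  T = Σ mᵢcᵢTᵢ / Σ mᵢcᵢ
Σ mᵢcᵢ = 193.6×1.92 + 35.8×0.827 + 471.8×4.08 = 2326.2626
Σ mᵢcᵢTᵢ = 371.712×22.7 + 29.6066×176.0 + 1924.944×51.3 = 112400
T = 112400 / 2326.2626 = 48.32 °C

T_f = 48.3 °C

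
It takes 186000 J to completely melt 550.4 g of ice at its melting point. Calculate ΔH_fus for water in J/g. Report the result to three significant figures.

ΔH_fus = q / m = 186000 / 550.4 = 338 J/g

ΔH_fus = 338 J/g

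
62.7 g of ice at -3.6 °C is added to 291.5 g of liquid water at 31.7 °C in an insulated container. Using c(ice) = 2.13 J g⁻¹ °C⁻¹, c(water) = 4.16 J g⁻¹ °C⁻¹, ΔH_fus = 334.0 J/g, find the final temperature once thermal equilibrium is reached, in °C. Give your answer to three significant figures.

Heat to bring ice to 0 °C and melt it: q₁ = 62.7×2.13×3.6 + 62.7×334.0 = 21423 J
Heat the water can supply cooling to 0 °C: 291.5×4.16×31.7 = 38440.7 J > q₁, so all ice melts.
Energy balance: 291.5×4.16×(31.7 − T) = 21423 + 62.7×4.16×(T − 0)
1212.64(31.7 − T) = 21423 + 260.832 T
38440.7 − 21423 = 1473.472 T
T = 17017.7 / 1473.472 = 11.549 °C

T_f = 11.5 °C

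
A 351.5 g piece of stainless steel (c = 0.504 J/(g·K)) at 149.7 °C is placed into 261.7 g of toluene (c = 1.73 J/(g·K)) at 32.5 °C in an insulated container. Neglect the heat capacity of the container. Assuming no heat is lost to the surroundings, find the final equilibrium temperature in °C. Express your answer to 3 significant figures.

Heat lost by stainless steel = heat gained by toluene.
(351.5)(0.504)(149.7 − T) = (261.7)(1.73)(T − 32.5)
177.156 (149.7 − T) = 452.741 (T − 32.5)
26520 − 177.156 T = 452.741 T − 14714
41234 = 629.897 T
T = 65.46 °C

T_f = 65.5 °C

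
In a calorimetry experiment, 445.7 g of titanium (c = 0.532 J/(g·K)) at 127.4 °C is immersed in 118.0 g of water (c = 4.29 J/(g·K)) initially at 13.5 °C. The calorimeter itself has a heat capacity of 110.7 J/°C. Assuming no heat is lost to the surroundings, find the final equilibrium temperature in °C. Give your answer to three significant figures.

T_f = 45.1 °C

Heat lost by titanium = heat gained by water + calorimeter.
(445.7)(0.532)(127.4 − T) = [(118.0)(4.29) + 110.7](T − 13.5)
237.1124 (127.4 − T) = 616.92 (T − 13.5)
30208 − 237.1124 T = 616.92 T − 8328.4
38536.4 = 854.0324 T
T = 45.12 °C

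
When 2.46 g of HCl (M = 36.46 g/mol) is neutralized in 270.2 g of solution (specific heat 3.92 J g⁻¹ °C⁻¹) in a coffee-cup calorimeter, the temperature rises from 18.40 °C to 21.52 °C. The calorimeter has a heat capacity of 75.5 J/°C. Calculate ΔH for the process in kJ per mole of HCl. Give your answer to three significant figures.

|ΔT| = |21.52 − 18.40| = 3.12 °C
|q_surr| = (270.2 × 3.92 + 75.5) × 3.12 = 1134.684 × 3.12 = 3540 J
n(HCl) = 2.46 / 36.46 = 0.06747 mol
Temperature rose, so q_rxn = −|q_surr| = -3.540 kJ
ΔH = q_rxn / n = -52.47 kJ/mol

ΔH = -52.5 kJ/mol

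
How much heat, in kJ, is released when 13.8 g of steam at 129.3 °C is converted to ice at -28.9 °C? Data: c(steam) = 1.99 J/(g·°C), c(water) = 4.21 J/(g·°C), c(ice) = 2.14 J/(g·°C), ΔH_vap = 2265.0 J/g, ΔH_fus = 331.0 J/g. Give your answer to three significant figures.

q = 43.3 kJ

q1 (cool steam 129.3→100 °C): 13.8 × 1.99 × 29.3 = 805 J
q2 (condense at 100 °C): 13.8 × 2265.0 = 31257 J
q3 (cool water 100→0 °C): 13.8 × 4.21 × 100.0 = 5810 J
q4 (freeze at 0 °C): 13.8 × 331.0 = 4568 J
q5 (cool ice 0→-28.9 °C): 13.8 × 2.14 × 28.9 = 853 J
Total: 805 + 31257 + 5810 + 4568 + 853 = 43293 J = 43.3 kJ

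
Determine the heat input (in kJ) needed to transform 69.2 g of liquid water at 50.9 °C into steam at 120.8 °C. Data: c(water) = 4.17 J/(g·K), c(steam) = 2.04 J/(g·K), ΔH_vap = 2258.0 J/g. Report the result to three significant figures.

q = 173 kJ

q1 (heat water 50.9→100.0 °C): 69.2 × 4.17 × 49.1 = 14168 J
q2 (vaporize at 100 °C): 69.2 × 2258.0 = 156254 J
q3 (heat steam 100.0→120.8 °C): 69.2 × 2.04 × 20.8 = 2936 J
Total: 14168 + 156254 + 2936 = 173358 J = 173 kJ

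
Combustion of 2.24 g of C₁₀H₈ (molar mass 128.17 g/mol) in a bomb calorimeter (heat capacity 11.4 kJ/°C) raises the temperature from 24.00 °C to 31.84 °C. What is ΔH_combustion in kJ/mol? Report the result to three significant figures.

ΔH = -5110 kJ/mol

ΔT = 31.84 − 24.00 = 7.84 °C
q_cal = C_cal × ΔT = 11.4 × 7.84 = 89.376 kJ
n = 2.24 / 128.17 = 0.01748 mol
q_rxn = −q_cal = -89.376 kJ
ΔH = -89.376 / 0.01748 = -5113 kJ/mol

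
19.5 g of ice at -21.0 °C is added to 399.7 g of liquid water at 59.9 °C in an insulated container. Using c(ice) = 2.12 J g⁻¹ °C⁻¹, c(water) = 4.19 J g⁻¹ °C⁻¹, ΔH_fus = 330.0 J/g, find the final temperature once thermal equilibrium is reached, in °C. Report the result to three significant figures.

T_f = 53.0 °C

Heat to bring ice to 0 °C and melt it: q₁ = 19.5×2.12×21.0 + 19.5×330.0 = 7303.1 J
Heat the water can supply cooling to 0 °C: 399.7×4.19×59.9 = 100317 J > q₁, so all ice melts.
Energy balance: 399.7×4.19×(59.9 − T) = 7303.1 + 19.5×4.19×(T − 0)
1674.743(59.9 − T) = 7303.1 + 81.705 T
100317 − 7303.1 = 1756.448 T
T = 93013.9 / 1756.448 = 52.96 °C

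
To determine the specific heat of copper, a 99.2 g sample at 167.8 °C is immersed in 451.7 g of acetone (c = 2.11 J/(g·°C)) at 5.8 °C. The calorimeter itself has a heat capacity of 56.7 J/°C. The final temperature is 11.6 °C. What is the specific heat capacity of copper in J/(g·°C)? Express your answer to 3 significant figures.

q_gained = (451.7 × 2.11 + 56.7) × (11.6 − 5.8) = 5857 J
q_lost = 99.2 × c × (167.8 − 11.6) = 15495.04 c
Set equal: c = 5857 / 15495.04 = 0.378 J/(g·°C)

c = 0.378 J/(g·°C)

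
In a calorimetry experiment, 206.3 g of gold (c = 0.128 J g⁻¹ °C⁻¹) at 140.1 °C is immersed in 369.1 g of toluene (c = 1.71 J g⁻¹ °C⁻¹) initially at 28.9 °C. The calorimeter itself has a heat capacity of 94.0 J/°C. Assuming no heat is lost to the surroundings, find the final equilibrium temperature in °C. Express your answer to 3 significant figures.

T_f = 32.8 °C

Heat lost by gold = heat gained by toluene + calorimeter.
(206.3)(0.128)(140.1 − T) = [(369.1)(1.71) + 94.0](T − 28.9)
26.4064 (140.1 − T) = 725.161 (T − 28.9)
3699.5 − 26.4064 T = 725.161 T − 20957
24656.5 = 751.5674 T
T = 32.81 °C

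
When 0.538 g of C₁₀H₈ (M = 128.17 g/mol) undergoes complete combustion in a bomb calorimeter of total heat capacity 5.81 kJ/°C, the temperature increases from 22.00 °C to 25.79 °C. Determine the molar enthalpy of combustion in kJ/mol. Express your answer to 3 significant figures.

ΔH = -5250 kJ/mol

ΔT = 25.79 − 22.00 = 3.79 °C
q_cal = C_cal × ΔT = 5.81 × 3.79 = 22.0199 kJ
n = 0.538 / 128.17 = 0.004198 mol
q_rxn = −q_cal = -22.0199 kJ
ΔH = -22.0199 / 0.004198 = -5245 kJ/mol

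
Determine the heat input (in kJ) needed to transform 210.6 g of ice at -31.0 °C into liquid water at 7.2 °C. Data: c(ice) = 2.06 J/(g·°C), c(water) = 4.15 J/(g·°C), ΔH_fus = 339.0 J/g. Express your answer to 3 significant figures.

q1 (heat ice -31.0→0.0 °C): 210.6 × 2.06 × 31.0 = 13449 J
q2 (melt at 0 °C): 210.6 × 339.0 = 71393 J
q3 (heat water 0.0→7.2 °C): 210.6 × 4.15 × 7.2 = 6293 J
Total: 13449 + 71393 + 6293 = 91135 J = 91.1 kJ

q = 91.1 kJ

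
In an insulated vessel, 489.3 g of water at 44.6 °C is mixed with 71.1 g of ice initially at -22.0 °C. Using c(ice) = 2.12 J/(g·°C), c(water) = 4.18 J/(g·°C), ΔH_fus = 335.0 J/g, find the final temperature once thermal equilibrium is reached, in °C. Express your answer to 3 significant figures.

T_f = 27.4 °C

Heat to bring ice to 0 °C and melt it: q₁ = 71.1×2.12×22.0 + 71.1×335.0 = 27135 J
Heat the water can supply cooling to 0 °C: 489.3×4.18×44.6 = 91219.2 J > q₁, so all ice melts.
Energy balance: 489.3×4.18×(44.6 − T) = 27135 + 71.1×4.18×(T − 0)
2045.274(44.6 − T) = 27135 + 297.198 T
91219.2 − 27135 = 2342.472 T
T = 64084.2 / 2342.472 = 27.36 °C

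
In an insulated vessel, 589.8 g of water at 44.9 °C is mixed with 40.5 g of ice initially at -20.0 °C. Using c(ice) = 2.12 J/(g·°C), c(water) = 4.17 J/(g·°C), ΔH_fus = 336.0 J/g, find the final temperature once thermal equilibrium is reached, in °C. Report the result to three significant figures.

Heat to bring ice to 0 °C and melt it: q₁ = 40.5×2.12×20.0 + 40.5×336.0 = 15325 J
Heat the water can supply cooling to 0 °C: 589.8×4.17×44.9 = 110430 J > q₁, so all ice melts.
Energy balance: 589.8×4.17×(44.9 − T) = 15325 + 40.5×4.17×(T − 0)
2459.466(44.9 − T) = 15325 + 168.885 T
110430 − 15325 = 2628.351 T
T = 95105 / 2628.351 = 36.18 °C

T_f = 36.2 °C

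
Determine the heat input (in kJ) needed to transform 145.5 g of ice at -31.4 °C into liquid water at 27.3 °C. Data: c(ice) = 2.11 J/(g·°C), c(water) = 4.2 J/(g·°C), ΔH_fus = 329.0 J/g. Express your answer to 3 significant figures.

q = 74.2 kJ

q1 (heat ice -31.4→0.0 °C): 145.5 × 2.11 × 31.4 = 9640 J
q2 (melt at 0 °C): 145.5 × 329.0 = 47870 J
q3 (heat water 0.0→27.3 °C): 145.5 × 4.2 × 27.3 = 16683 J
Total: 9640 + 47870 + 16683 = 74193 J = 74.2 kJ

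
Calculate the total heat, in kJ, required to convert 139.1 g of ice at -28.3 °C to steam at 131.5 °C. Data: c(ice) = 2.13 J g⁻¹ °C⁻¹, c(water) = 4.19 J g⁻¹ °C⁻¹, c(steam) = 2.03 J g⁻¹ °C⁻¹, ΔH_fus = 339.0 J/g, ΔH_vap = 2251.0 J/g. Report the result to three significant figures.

q1 (heat ice -28.3→0.0 °C): 139.1 × 2.13 × 28.3 = 8385 J
q2 (melt at 0 °C): 139.1 × 339.0 = 47155 J
q3 (heat water 0.0→100.0 °C): 139.1 × 4.19 × 100.0 = 58283 J
q4 (vaporize at 100 °C): 139.1 × 2251.0 = 313114 J
q5 (heat steam 100.0→131.5 °C): 139.1 × 2.03 × 31.5 = 8895 J
Total: 8385 + 47155 + 58283 + 313114 + 8895 = 435832 J = 436 kJ

q = 436 kJ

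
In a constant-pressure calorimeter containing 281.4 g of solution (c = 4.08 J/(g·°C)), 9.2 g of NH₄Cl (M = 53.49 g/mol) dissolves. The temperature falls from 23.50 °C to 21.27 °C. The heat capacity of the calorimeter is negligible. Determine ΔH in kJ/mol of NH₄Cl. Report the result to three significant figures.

ΔH = 14.9 kJ/mol

|ΔT| = |21.27 − 23.50| = 2.23 °C
|q_surr| = (281.4 × 4.08) × 2.23 = 1148.112 × 2.23 = 2560 J
n(NH₄Cl) = 9.2 / 53.49 = 0.1720 mol
Temperature fell, so q_rxn = +|q_surr| = 2.560 kJ
ΔH = q_rxn / n = 14.88 kJ/mol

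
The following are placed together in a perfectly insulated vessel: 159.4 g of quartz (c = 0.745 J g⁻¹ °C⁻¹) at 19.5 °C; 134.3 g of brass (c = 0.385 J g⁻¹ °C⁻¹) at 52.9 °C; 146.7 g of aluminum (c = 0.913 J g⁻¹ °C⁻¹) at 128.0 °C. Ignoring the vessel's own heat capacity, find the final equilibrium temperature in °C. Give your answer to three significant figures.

T_f = 72.9 °C

Σ mᵢcᵢ(T − Tᵢ) = 0  ⇒  T = Σ mᵢcᵢTᵢ / Σ mᵢcᵢ
Σ mᵢcᵢ = 159.4×0.745 + 134.3×0.385 + 146.7×0.913 = 304.3956
Σ mᵢcᵢTᵢ = 118.753×19.5 + 51.7055×52.9 + 133.9371×128.0 = 22195
T = 22195 / 304.3956 = 72.91 °C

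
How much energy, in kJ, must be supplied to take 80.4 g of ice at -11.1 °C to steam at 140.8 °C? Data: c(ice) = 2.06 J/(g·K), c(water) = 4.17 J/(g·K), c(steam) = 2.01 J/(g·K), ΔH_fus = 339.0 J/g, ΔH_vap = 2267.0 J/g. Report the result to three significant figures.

q1 (heat ice -11.1→0.0 °C): 80.4 × 2.06 × 11.1 = 1838 J
q2 (melt at 0 °C): 80.4 × 339.0 = 27256 J
q3 (heat water 0.0→100.0 °C): 80.4 × 4.17 × 100.0 = 33527 J
q4 (vaporize at 100 °C): 80.4 × 2267.0 = 182267 J
q5 (heat steam 100.0→140.8 °C): 80.4 × 2.01 × 40.8 = 6593 J
Total: 1838 + 27256 + 33527 + 182267 + 6593 = 251481 J = 251 kJ

q = 251 kJ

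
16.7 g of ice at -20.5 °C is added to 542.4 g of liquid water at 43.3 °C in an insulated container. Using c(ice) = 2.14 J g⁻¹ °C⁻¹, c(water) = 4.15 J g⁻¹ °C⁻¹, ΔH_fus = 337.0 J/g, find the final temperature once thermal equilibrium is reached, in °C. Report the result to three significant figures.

Heat to bring ice to 0 °C and melt it: q₁ = 16.7×2.14×20.5 + 16.7×337.0 = 6360.5 J
Heat the water can supply cooling to 0 °C: 542.4×4.15×43.3 = 97466.6 J > q₁, so all ice melts.
Energy balance: 542.4×4.15×(43.3 − T) = 6360.5 + 16.7×4.15×(T − 0)
2250.96(43.3 − T) = 6360.5 + 69.305 T
97466.6 − 6360.5 = 2320.265 T
T = 91106.1 / 2320.265 = 39.27 °C

T_f = 39.3 °C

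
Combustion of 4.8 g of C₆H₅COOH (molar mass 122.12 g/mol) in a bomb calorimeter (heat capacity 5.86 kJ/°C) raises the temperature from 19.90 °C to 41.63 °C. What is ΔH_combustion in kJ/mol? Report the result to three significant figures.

ΔT = 41.63 − 19.90 = 21.73 °C
q_cal = C_cal × ΔT = 5.86 × 21.73 = 127.3378 kJ
n = 4.8 / 122.12 = 0.03931 mol
q_rxn = −q_cal = -127.3378 kJ
ΔH = -127.3378 / 0.03931 = -3239 kJ/mol

ΔH = -3240 kJ/mol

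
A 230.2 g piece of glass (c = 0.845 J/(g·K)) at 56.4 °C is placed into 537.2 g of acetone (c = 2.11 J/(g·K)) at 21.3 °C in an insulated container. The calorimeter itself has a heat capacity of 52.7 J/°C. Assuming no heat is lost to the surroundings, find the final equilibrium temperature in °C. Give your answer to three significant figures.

T_f = 26.2 °C

Heat lost by glass = heat gained by acetone + calorimeter.
(230.2)(0.845)(56.4 − T) = [(537.2)(2.11) + 52.7](T − 21.3)
194.519 (56.4 − T) = 1186.192 (T − 21.3)
10971 − 194.519 T = 1186.192 T − 25266
36237 = 1380.711 T
T = 26.245 °C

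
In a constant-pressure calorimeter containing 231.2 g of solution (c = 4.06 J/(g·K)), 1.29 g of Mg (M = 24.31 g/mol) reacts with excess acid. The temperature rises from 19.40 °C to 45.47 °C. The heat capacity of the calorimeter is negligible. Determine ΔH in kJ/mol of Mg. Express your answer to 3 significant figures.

ΔH = -461 kJ/mol

|ΔT| = |45.47 − 19.40| = 26.07 °C
|q_surr| = (231.2 × 4.06) × 26.07 = 938.672 × 26.07 = 24470 J
n(Mg) = 1.29 / 24.31 = 0.05306 mol
Temperature rose, so q_rxn = −|q_surr| = -24.47 kJ
ΔH = q_rxn / n = -461.2 kJ/mol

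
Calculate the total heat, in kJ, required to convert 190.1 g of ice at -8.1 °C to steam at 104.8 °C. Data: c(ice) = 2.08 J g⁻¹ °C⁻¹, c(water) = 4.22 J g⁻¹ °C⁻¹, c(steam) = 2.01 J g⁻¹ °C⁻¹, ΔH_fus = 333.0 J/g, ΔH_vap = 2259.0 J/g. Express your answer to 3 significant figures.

q = 578 kJ

q1 (heat ice -8.1→0.0 °C): 190.1 × 2.08 × 8.1 = 3203 J
q2 (melt at 0 °C): 190.1 × 333.0 = 63303 J
q3 (heat water 0.0→100.0 °C): 190.1 × 4.22 × 100.0 = 80222 J
q4 (vaporize at 100 °C): 190.1 × 2259.0 = 429436 J
q5 (heat steam 100.0→104.8 °C): 190.1 × 2.01 × 4.8 = 1834 J
Total: 3203 + 63303 + 80222 + 429436 + 1834 = 577998 J = 578 kJ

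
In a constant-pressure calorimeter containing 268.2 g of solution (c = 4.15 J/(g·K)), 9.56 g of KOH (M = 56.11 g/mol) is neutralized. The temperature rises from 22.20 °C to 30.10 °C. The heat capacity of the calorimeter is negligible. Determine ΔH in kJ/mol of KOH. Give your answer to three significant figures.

ΔH = -51.6 kJ/mol

|ΔT| = |30.10 − 22.20| = 7.90 °C
|q_surr| = (268.2 × 4.15) × 7.90 = 1113.03 × 7.90 = 8793 J
n(KOH) = 9.56 / 56.11 = 0.1704 mol
Temperature rose, so q_rxn = −|q_surr| = -8.793 kJ
ΔH = q_rxn / n = -51.60 kJ/mol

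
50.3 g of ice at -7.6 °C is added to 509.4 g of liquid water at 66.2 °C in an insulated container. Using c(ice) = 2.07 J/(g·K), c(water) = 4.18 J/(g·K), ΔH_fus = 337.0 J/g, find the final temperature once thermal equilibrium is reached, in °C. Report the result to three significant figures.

Heat to bring ice to 0 °C and melt it: q₁ = 50.3×2.07×7.6 + 50.3×337.0 = 17742 J
Heat the water can supply cooling to 0 °C: 509.4×4.18×66.2 = 140959 J > q₁, so all ice melts.
Energy balance: 509.4×4.18×(66.2 − T) = 17742 + 50.3×4.18×(T − 0)
2129.292(66.2 − T) = 17742 + 210.254 T
140959 − 17742 = 2339.546 T
T = 123217 / 2339.546 = 52.67 °C

T_f = 52.7 °C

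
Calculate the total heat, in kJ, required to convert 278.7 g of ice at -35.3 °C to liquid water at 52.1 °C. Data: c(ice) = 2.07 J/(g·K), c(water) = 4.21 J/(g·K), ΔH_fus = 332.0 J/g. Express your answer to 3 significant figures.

q = 174 kJ

q1 (heat ice -35.3→0.0 °C): 278.7 × 2.07 × 35.3 = 20365 J
q2 (melt at 0 °C): 278.7 × 332.0 = 92528 J
q3 (heat water 0.0→52.1 °C): 278.7 × 4.21 × 52.1 = 61130 J
Total: 20365 + 92528 + 61130 = 174023 J = 174 kJ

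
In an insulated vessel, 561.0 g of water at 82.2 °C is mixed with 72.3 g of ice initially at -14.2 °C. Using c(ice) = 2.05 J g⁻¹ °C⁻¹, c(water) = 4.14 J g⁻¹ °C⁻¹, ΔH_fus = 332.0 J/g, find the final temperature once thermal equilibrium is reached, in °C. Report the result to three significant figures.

Heat to bring ice to 0 °C and melt it: q₁ = 72.3×2.05×14.2 + 72.3×332.0 = 26108 J
Heat the water can supply cooling to 0 °C: 561.0×4.14×82.2 = 190913 J > q₁, so all ice melts.
Energy balance: 561.0×4.14×(82.2 − T) = 26108 + 72.3×4.14×(T − 0)
2322.54(82.2 − T) = 26108 + 299.322 T
190913 − 26108 = 2621.862 T
T = 164805 / 2621.862 = 62.86 °C

T_f = 62.9 °C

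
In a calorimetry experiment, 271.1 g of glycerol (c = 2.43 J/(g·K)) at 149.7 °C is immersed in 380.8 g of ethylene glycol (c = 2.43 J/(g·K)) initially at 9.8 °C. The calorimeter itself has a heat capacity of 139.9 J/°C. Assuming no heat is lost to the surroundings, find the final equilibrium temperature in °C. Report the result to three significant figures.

T_f = 63.3 °C

Heat lost by glycerol = heat gained by ethylene glycol + calorimeter.
(271.1)(2.43)(149.7 − T) = [(380.8)(2.43) + 139.9](T − 9.8)
658.773 (149.7 − T) = 1065.244 (T − 9.8)
98618 − 658.773 T = 1065.244 T − 10439
109057 = 1724.017 T
T = 63.26 °C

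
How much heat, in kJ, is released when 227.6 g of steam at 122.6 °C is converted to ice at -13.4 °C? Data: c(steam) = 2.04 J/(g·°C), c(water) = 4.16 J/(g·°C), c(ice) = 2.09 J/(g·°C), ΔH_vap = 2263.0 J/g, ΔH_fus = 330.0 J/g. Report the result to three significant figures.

q1 (cool steam 122.6→100 °C): 227.6 × 2.04 × 22.6 = 10493 J
q2 (condense at 100 °C): 227.6 × 2263.0 = 515059 J
q3 (cool water 100→0 °C): 227.6 × 4.16 × 100.0 = 94682 J
q4 (freeze at 0 °C): 227.6 × 330.0 = 75108 J
q5 (cool ice 0→-13.4 °C): 227.6 × 2.09 × 13.4 = 6374 J
Total: 10493 + 515059 + 94682 + 75108 + 6374 = 701716 J = 702 kJ

q = 702 kJ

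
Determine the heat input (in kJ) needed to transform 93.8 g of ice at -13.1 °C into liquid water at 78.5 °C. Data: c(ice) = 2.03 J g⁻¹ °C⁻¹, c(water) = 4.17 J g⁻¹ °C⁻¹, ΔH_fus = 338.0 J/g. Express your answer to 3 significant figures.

q1 (heat ice -13.1→0.0 °C): 93.8 × 2.03 × 13.1 = 2494 J
q2 (melt at 0 °C): 93.8 × 338.0 = 31704 J
q3 (heat water 0.0→78.5 °C): 93.8 × 4.17 × 78.5 = 30705 J
Total: 2494 + 31704 + 30705 = 64903 J = 64.9 kJ

q = 64.9 kJ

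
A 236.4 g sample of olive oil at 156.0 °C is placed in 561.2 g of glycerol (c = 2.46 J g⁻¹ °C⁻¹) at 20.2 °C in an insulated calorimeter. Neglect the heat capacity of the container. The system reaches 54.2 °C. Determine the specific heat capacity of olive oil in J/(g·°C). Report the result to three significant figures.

c = 1.95 J/(g·°C)

q_gained = (561.2 × 2.46) × (54.2 − 20.2) = 46940 J
q_lost = 236.4 × c × (156.0 − 54.2) = 24065.52 c
Set equal: c = 46940 / 24065.52 = 1.95 J/(g·°C)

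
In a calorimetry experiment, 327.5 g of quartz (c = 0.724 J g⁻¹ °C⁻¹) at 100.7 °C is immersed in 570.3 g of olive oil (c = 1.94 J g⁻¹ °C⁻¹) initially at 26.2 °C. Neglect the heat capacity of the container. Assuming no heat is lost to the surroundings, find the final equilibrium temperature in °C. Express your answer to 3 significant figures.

Heat lost by quartz = heat gained by olive oil.
(327.5)(0.724)(100.7 − T) = (570.3)(1.94)(T − 26.2)
237.11 (100.7 − T) = 1106.382 (T − 26.2)
23877 − 237.11 T = 1106.382 T − 28987
52864 = 1343.492 T
T = 39.348 °C

T_f = 39.3 °C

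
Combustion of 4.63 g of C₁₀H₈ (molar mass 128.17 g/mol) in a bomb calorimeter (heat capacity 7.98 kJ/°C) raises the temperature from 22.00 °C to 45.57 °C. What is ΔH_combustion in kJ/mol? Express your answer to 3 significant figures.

ΔH = -5210 kJ/mol

ΔT = 45.57 − 22.00 = 23.57 °C
q_cal = C_cal × ΔT = 7.98 × 23.57 = 188.0886 kJ
n = 4.63 / 128.17 = 0.03612 mol
q_rxn = −q_cal = -188.0886 kJ
ΔH = -188.0886 / 0.03612 = -5207 kJ/mol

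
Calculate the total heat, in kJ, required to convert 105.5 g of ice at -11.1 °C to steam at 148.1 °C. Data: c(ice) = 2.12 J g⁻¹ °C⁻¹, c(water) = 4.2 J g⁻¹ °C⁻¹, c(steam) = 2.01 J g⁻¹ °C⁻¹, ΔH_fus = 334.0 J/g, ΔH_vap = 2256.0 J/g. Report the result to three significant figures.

q1 (heat ice -11.1→0.0 °C): 105.5 × 2.12 × 11.1 = 2483 J
q2 (melt at 0 °C): 105.5 × 334.0 = 35237 J
q3 (heat water 0.0→100.0 °C): 105.5 × 4.2 × 100.0 = 44310 J
q4 (vaporize at 100 °C): 105.5 × 2256.0 = 238008 J
q5 (heat steam 100.0→148.1 °C): 105.5 × 2.01 × 48.1 = 10200 J
Total: 2483 + 35237 + 44310 + 238008 + 10200 = 330238 J = 330 kJ

q = 330 kJ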